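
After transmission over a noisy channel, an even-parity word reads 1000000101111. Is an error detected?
Sum of received bits: 1+0+0+0+0+0+0+1+0+1+1+1+1 = 6; 6 mod 2 = 0. Result is 0 → no error detected.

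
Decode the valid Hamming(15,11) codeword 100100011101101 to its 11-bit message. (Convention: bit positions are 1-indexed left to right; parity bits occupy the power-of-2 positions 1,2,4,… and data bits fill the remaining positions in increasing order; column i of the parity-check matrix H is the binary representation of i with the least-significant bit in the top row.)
Parity bits occupy power-of-2 positions; data bits are at positions {3,5,6,7,9,10,11,12,13,14,15} (1-indexed).
Extract: c[3]=0 c[5]=0 c[6]=0 c[7]=0 c[9]=1 c[10]=1 c[11]=0 c[12]=1 c[13]=1 c[14]=0 c[15]=1
Data = 00001101101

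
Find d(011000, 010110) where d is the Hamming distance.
XOR = 001110, count of 1s = 3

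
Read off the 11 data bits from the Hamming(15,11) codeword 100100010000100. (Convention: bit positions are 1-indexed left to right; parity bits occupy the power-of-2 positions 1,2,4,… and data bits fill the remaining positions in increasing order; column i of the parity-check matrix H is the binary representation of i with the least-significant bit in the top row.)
Parity bits occupy power-of-2 positions; data bits are at positions {3,5,6,7,9,10,11,12,13,14,15} (1-indexed).
Extract: c[3]=0 c[5]=0 c[6]=0 c[7]=0 c[9]=0 c[10]=0 c[11]=0 c[12]=0 c[13]=1 c[14]=0 c[15]=0
Data = 00000000100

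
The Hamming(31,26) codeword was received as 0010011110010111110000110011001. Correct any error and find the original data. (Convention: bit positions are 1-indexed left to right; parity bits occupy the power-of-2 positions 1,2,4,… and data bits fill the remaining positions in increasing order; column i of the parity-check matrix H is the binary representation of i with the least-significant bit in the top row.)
Syndrome s = H · r^T (mod 2), r = 0010011110010111110000110011001:
  s[0] = (1010101010101010101010101010101)·(0010011110010111110000110011001) mod 2 = 0+0+1+0+0+0+1+0+1+0+0+0+0+0+1+0+1+0+0+0+0+0+1+0+0+0+1+0+0+0+1 mod 2 = 0
  s[1] = (0110011001100110011001100110011)·(0010011110010111110000110011001) mod 2 = 0+0+1+0+0+1+1+0+0+0+0+0+0+1+1+0+0+1+0+0+0+0+1+0+0+0+1+0+0+0+1 mod 2 = 1
  s[2] = (0001111000011110000111100001111)·(0010011110010111110000110011001) mod 2 = 0+0+0+0+0+1+1+0+0+0+0+1+0+1+1+0+0+0+0+0+0+0+1+0+0+0+0+1+0+0+1 mod 2 = 0
  s[3] = (0000000111111110000000011111111)·(0010011110010111110000110011001) mod 2 = 0+0+0+0+0+0+0+1+1+0+0+1+0+1+1+0+0+0+0+0+0+0+0+1+0+0+1+1+0+0+1 mod 2 = 1
  s[4] = (0000000000000001111111111111111)·(0010011110010111110000110011001) mod 2 = 0+0+0+0+0+0+0+0+0+0+0+0+0+0+0+1+1+1+0+0+0+0+1+1+0+0+1+1+0+0+1 mod 2 = 0
Syndrome = 01010
Column 10 of H equals this syndrome → error at bit 10 (1-indexed).
Flip bit 10: 0010011110010111110000110011001 → 0010011111010111110000110011001
Extract data bits at positions {3,5,6,7,9,10,11,12,13,14,15,17,18,19,20,21,22,23,24,25,26,27,28,29,30,31}: 10111101011110000110011001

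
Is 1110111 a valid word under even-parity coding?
Sum of all bits: 1+1+1+0+1+1+1 = 6; 6 mod 2 = 0. Result is 0 → valid parity.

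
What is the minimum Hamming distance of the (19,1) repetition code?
d_min = 19 (the only two codewords are 0…0 and 1…1, differing in all 19 positions).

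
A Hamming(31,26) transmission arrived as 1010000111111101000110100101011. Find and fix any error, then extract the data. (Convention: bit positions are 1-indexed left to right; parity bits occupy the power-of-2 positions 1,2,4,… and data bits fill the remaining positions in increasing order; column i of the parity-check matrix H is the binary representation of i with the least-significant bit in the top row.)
Syndrome s = H · r^T (mod 2), r = 1010000111111101000110100101011:
  s[0] = (1010101010101010101010101010101)·(1010000111111101000110100101011) mod 2 = 1+0+1+0+0+0+0+0+1+0+1+0+1+0+0+0+0+0+0+0+1+0+1+0+0+0+0+0+0+0+1 mod 2 = 0
  s[1] = (0110011001100110011001100110011)·(1010000111111101000110100101011) mod 2 = 0+0+1+0+0+0+0+0+0+1+1+0+0+1+0+0+0+0+0+0+0+0+1+0+0+1+0+0+0+1+1 mod 2 = 0
  s[2] = (0001111000011110000111100001111)·(1010000111111101000110100101011) mod 2 = 0+0+0+0+0+0+0+0+0+0+0+1+1+1+0+0+0+0+0+1+1+0+1+0+0+0+0+1+0+1+1 mod 2 = 1
  s[3] = (0000000111111110000000011111111)·(1010000111111101000110100101011) mod 2 = 0+0+0+0+0+0+0+1+1+1+1+1+1+1+0+0+0+0+0+0+0+0+0+0+0+1+0+1+0+1+1 mod 2 = 1
  s[4] = (0000000000000001111111111111111)·(1010000111111101000110100101011) mod 2 = 0+0+0+0+0+0+0+0+0+0+0+0+0+0+0+1+0+0+0+1+1+0+1+0+0+1+0+1+0+1+1 mod 2 = 0
Syndrome = 00110
Column 12 of H equals this syndrome → error at bit 12 (1-indexed).
Flip bit 12: 1010000111111101000110100101011 → 1010000111101101000110100101011
Extract data bits at positions {3,5,6,7,9,10,11,12,13,14,15,17,18,19,20,21,22,23,24,25,26,27,28,29,30,31}: 10001110110000110100101011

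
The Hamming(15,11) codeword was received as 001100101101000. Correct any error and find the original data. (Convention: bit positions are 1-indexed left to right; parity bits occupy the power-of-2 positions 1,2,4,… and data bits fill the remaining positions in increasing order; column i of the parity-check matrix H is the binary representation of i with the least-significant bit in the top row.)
Syndrome s = H · r^T (mod 2), r = 001100101101000:
  s[0] = (101010101010101)·(001100101101000) mod 2 = 0+0+1+0+0+0+1+0+1+0+0+0+0+0+0 mod 2 = 1
  s[1] = (011001100110011)·(001100101101000) mod 2 = 0+0+1+0+0+0+1+0+0+1+0+0+0+0+0 mod 2 = 1
  s[2] = (000111100001111)·(001100101101000) mod 2 = 0+0+0+1+0+0+1+0+0+0+0+1+0+0+0 mod 2 = 1
  s[3] = (000000011111111)·(001100101101000) mod 2 = 0+0+0+0+0+0+0+0+1+1+0+1+0+0+0 mod 2 = 1
Syndrome = 1111
Column 15 of H equals this syndrome → error at bit 15 (1-indexed).
Flip bit 15: 001100101101000 → 001100101101001
Extract data bits at positions {3,5,6,7,9,10,11,12,13,14,15}: 10011101001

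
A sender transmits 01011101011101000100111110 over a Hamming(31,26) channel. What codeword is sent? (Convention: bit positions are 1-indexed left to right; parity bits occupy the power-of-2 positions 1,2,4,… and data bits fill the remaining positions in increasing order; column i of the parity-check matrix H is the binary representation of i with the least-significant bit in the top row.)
Codeword c = d · G (mod 2), d = 01011101011101000100111110:
  c[0] = d·G[:,0] = (01011101011101000100111110)·(11011010101101010101010101) mod 2 = 0+1+0+1+1+0+0+0+0+0+1+1+0+1+0+0+0+1+0+0+0+1+0+1+0+0 mod 2 = 1
  c[1] = d·G[:,1] = (01011101011101000100111110)·(10110110011011001100110011) mod 2 = 0+0+0+1+0+1+0+0+0+1+1+0+0+1+0+0+0+1+0+0+1+1+0+0+1+0 mod 2 = 1
  c[2] = d·G[:,2] = (01011101011101000100111110)·(10000000000000000000000000) mod 2 = 0+0+0+0+0+0+0+0+0+0+0+0+0+0+0+0+0+0+0+0+0+0+0+0+0+0 mod 2 = 0
  c[3] = d·G[:,3] = (01011101011101000100111110)·(01110001111000111100001111) mod 2 = 0+1+0+1+0+0+0+1+0+1+1+0+0+0+0+0+0+1+0+0+0+0+1+1+1+0 mod 2 = 1
  c[4] = d·G[:,4] = (01011101011101000100111110)·(01000000000000000000000000) mod 2 = 0+1+0+0+0+0+0+0+0+0+0+0+0+0+0+0+0+0+0+0+0+0+0+0+0+0 mod 2 = 1
  c[5] = d·G[:,5] = (01011101011101000100111110)·(00100000000000000000000000) mod 2 = 0+0+0+0+0+0+0+0+0+0+0+0+0+0+0+0+0+0+0+0+0+0+0+0+0+0 mod 2 = 0
  c[6] = d·G[:,6] = (01011101011101000100111110)·(00010000000000000000000000) mod 2 = 0+0+0+1+0+0+0+0+0+0+0+0+0+0+0+0+0+0+0+0+0+0+0+0+0+0 mod 2 = 1
  c[7] = d·G[:,7] = (01011101011101000100111110)·(00001111111000000011111111) mod 2 = 0+0+0+0+1+1+0+1+0+1+1+0+0+0+0+0+0+0+0+0+1+1+1+1+1+0 mod 2 = 0
  c[8] = d·G[:,8] = (01011101011101000100111110)·(00001000000000000000000000) mod 2 = 0+0+0+0+1+0+0+0+0+0+0+0+0+0+0+0+0+0+0+0+0+0+0+0+0+0 mod 2 = 1
  c[9] = d·G[:,9] = (01011101011101000100111110)·(00000100000000000000000000) mod 2 = 0+0+0+0+0+1+0+0+0+0+0+0+0+0+0+0+0+0+0+0+0+0+0+0+0+0 mod 2 = 1
  c[10] = d·G[:,10] = (01011101011101000100111110)·(00000010000000000000000000) mod 2 = 0+0+0+0+0+0+0+0+0+0+0+0+0+0+0+0+0+0+0+0+0+0+0+0+0+0 mod 2 = 0
  c[11] = d·G[:,11] = (01011101011101000100111110)·(00000001000000000000000000) mod 2 = 0+0+0+0+0+0+0+1+0+0+0+0+0+0+0+0+0+0+0+0+0+0+0+0+0+0 mod 2 = 1
  c[12] = d·G[:,12] = (01011101011101000100111110)·(00000000100000000000000000) mod 2 = 0+0+0+0+0+0+0+0+0+0+0+0+0+0+0+0+0+0+0+0+0+0+0+0+0+0 mod 2 = 0
  c[13] = d·G[:,13] = (01011101011101000100111110)·(00000000010000000000000000) mod 2 = 0+0+0+0+0+0+0+0+0+1+0+0+0+0+0+0+0+0+0+0+0+0+0+0+0+0 mod 2 = 1
  c[14] = d·G[:,14] = (01011101011101000100111110)·(00000000001000000000000000) mod 2 = 0+0+0+0+0+0+0+0+0+0+1+0+0+0+0+0+0+0+0+0+0+0+0+0+0+0 mod 2 = 1
  c[15] = d·G[:,15] = (01011101011101000100111110)·(00000000000111111111111111) mod 2 = 0+0+0+0+0+0+0+0+0+0+0+1+0+1+0+0+0+1+0+0+1+1+1+1+1+0 mod 2 = 0
  c[16] = d·G[:,16] = (01011101011101000100111110)·(00000000000100000000000000) mod 2 = 0+0+0+0+0+0+0+0+0+0+0+1+0+0+0+0+0+0+0+0+0+0+0+0+0+0 mod 2 = 1
  c[17] = d·G[:,17] = (01011101011101000100111110)·(00000000000010000000000000) mod 2 = 0+0+0+0+0+0+0+0+0+0+0+0+0+0+0+0+0+0+0+0+0+0+0+0+0+0 mod 2 = 0
  c[18] = d·G[:,18] = (01011101011101000100111110)·(00000000000001000000000000) mod 2 = 0+0+0+0+0+0+0+0+0+0+0+0+0+1+0+0+0+0+0+0+0+0+0+0+0+0 mod 2 = 1
  c[19] = d·G[:,19] = (01011101011101000100111110)·(00000000000000100000000000) mod 2 = 0+0+0+0+0+0+0+0+0+0+0+0+0+0+0+0+0+0+0+0+0+0+0+0+0+0 mod 2 = 0
  c[20] = d·G[:,20] = (01011101011101000100111110)·(00000000000000010000000000) mod 2 = 0+0+0+0+0+0+0+0+0+0+0+0+0+0+0+0+0+0+0+0+0+0+0+0+0+0 mod 2 = 0
  c[21] = d·G[:,21] = (01011101011101000100111110)·(00000000000000001000000000) mod 2 = 0+0+0+0+0+0+0+0+0+0+0+0+0+0+0+0+0+0+0+0+0+0+0+0+0+0 mod 2 = 0
  c[22] = d·G[:,22] = (01011101011101000100111110)·(00000000000000000100000000) mod 2 = 0+0+0+0+0+0+0+0+0+0+0+0+0+0+0+0+0+1+0+0+0+0+0+0+0+0 mod 2 = 1
  c[23] = d·G[:,23] = (01011101011101000100111110)·(00000000000000000010000000) mod 2 = 0+0+0+0+0+0+0+0+0+0+0+0+0+0+0+0+0+0+0+0+0+0+0+0+0+0 mod 2 = 0
  c[24] = d·G[:,24] = (01011101011101000100111110)·(00000000000000000001000000) mod 2 = 0+0+0+0+0+0+0+0+0+0+0+0+0+0+0+0+0+0+0+0+0+0+0+0+0+0 mod 2 = 0
  c[25] = d·G[:,25] = (01011101011101000100111110)·(00000000000000000000100000) mod 2 = 0+0+0+0+0+0+0+0+0+0+0+0+0+0+0+0+0+0+0+0+1+0+0+0+0+0 mod 2 = 1
  c[26] = d·G[:,26] = (01011101011101000100111110)·(00000000000000000000010000) mod 2 = 0+0+0+0+0+0+0+0+0+0+0+0+0+0+0+0+0+0+0+0+0+1+0+0+0+0 mod 2 = 1
  c[27] = d·G[:,27] = (01011101011101000100111110)·(00000000000000000000001000) mod 2 = 0+0+0+0+0+0+0+0+0+0+0+0+0+0+0+0+0+0+0+0+0+0+1+0+0+0 mod 2 = 1
  c[28] = d·G[:,28] = (01011101011101000100111110)·(00000000000000000000000100) mod 2 = 0+0+0+0+0+0+0+0+0+0+0+0+0+0+0+0+0+0+0+0+0+0+0+1+0+0 mod 2 = 1
  c[29] = d·G[:,29] = (01011101011101000100111110)·(00000000000000000000000010) mod 2 = 0+0+0+0+0+0+0+0+0+0+0+0+0+0+0+0+0+0+0+0+0+0+0+0+1+0 mod 2 = 1
  c[30] = d·G[:,30] = (01011101011101000100111110)·(00000000000000000000000001) mod 2 = 0+0+0+0+0+0+0+0+0+0+0+0+0+0+0+0+0+0+0+0+0+0+0+0+0+0 mod 2 = 0
Codeword = 1101101011010110101000100111110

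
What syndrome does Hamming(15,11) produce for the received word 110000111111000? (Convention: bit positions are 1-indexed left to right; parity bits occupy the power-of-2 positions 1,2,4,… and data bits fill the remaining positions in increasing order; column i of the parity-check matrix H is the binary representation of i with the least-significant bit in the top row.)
Syndrome s = H · r^T (mod 2), r = 110000111111000:
  s[0] = (101010101010101)·(110000111111000) mod 2 = 1+0+0+0+0+0+1+0+1+0+1+0+0+0+0 mod 2 = 0
  s[1] = (011001100110011)·(110000111111000) mod 2 = 0+1+0+0+0+0+1+0+0+1+1+0+0+0+0 mod 2 = 0
  s[2] = (000111100001111)·(110000111111000) mod 2 = 0+0+0+0+0+0+1+0+0+0+0+1+0+0+0 mod 2 = 0
  s[3] = (000000011111111)·(110000111111000) mod 2 = 0+0+0+0+0+0+0+1+1+1+1+1+0+0+0 mod 2 = 1
Syndrome = 0001
Non-zero syndrome: error at position 8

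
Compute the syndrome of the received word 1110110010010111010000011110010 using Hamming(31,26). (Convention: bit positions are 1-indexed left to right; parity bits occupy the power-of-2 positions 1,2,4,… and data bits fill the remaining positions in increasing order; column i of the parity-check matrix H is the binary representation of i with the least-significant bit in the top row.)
Syndrome s = H · r^T (mod 2), r = 1110110010010111010000011110010:
  s[0] = (1010101010101010101010101010101)·(1110110010010111010000011110010) mod 2 = 1+0+1+0+1+0+0+0+1+0+0+0+0+0+1+0+0+0+0+0+0+0+0+0+1+0+1+0+0+0+0 mod 2 = 1
  s[1] = (0110011001100110011001100110011)·(1110110010010111010000011110010) mod 2 = 0+1+1+0+0+1+0+0+0+0+0+0+0+1+1+0+0+1+0+0+0+0+0+0+0+1+1+0+0+1+0 mod 2 = 1
  s[2] = (0001111000011110000111100001111)·(1110110010010111010000011110010) mod 2 = 0+0+0+0+1+1+0+0+0+0+0+1+0+1+1+0+0+0+0+0+0+0+0+0+0+0+0+0+0+1+0 mod 2 = 0
  s[3] = (0000000111111110000000011111111)·(1110110010010111010000011110010) mod 2 = 0+0+0+0+0+0+0+0+1+0+0+1+0+1+1+0+0+0+0+0+0+0+0+1+1+1+1+0+0+1+0 mod 2 = 1
  s[4] = (0000000000000001111111111111111)·(1110110010010111010000011110010) mod 2 = 0+0+0+0+0+0+0+0+0+0+0+0+0+0+0+1+0+1+0+0+0+0+0+1+1+1+1+0+0+1+0 mod 2 = 1
Syndrome = 11011
Non-zero syndrome: error at position 27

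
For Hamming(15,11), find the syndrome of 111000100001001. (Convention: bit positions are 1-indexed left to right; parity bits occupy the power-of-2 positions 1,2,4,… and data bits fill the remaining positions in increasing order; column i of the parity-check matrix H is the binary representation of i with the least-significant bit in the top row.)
Syndrome s = H · r^T (mod 2), r = 111000100001001:
  s[0] = (101010101010101)·(111000100001001) mod 2 = 1+0+1+0+0+0+1+0+0+0+0+0+0+0+1 mod 2 = 0
  s[1] = (011001100110011)·(111000100001001) mod 2 = 0+1+1+0+0+0+1+0+0+0+0+0+0+0+1 mod 2 = 0
  s[2] = (000111100001111)·(111000100001001) mod 2 = 0+0+0+0+0+0+1+0+0+0+0+1+0+0+1 mod 2 = 1
  s[3] = (000000011111111)·(111000100001001) mod 2 = 0+0+0+0+0+0+0+0+0+0+0+1+0+0+1 mod 2 = 0
Syndrome = 0010
Non-zero syndrome: error at position 4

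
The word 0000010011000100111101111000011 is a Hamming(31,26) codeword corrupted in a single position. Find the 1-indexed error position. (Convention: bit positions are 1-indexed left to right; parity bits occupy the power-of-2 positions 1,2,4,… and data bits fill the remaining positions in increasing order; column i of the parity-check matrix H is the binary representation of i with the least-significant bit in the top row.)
Syndrome s = H · r^T (mod 2), r = 0000010011000100111101111000011:
  s[0] = (1010101010101010101010101010101)·(0000010011000100111101111000011) mod 2 = 0+0+0+0+0+0+0+0+1+0+0+0+0+0+0+0+1+0+1+0+0+0+1+0+1+0+0+0+0+0+1 mod 2 = 0
  s[1] = (0110011001100110011001100110011)·(0000010011000100111101111000011) mod 2 = 0+0+0+0+0+1+0+0+0+1+0+0+0+1+0+0+0+1+1+0+0+1+1+0+0+0+0+0+0+1+1 mod 2 = 1
  s[2] = (0001111000011110000111100001111)·(0000010011000100111101111000011) mod 2 = 0+0+0+0+0+1+0+0+0+0+0+0+0+1+0+0+0+0+0+1+0+1+1+0+0+0+0+0+0+1+1 mod 2 = 1
  s[3] = (0000000111111110000000011111111)·(0000010011000100111101111000011) mod 2 = 0+0+0+0+0+0+0+0+1+1+0+0+0+1+0+0+0+0+0+0+0+0+0+1+1+0+0+0+0+1+1 mod 2 = 1
  s[4] = (0000000000000001111111111111111)·(0000010011000100111101111000011) mod 2 = 0+0+0+0+0+0+0+0+0+0+0+0+0+0+0+0+1+1+1+1+0+1+1+1+1+0+0+0+0+1+1 mod 2 = 0
Syndrome = 01110
Column i of H is the binary representation of i, so the syndrome is the binary index of the flipped bit.
Read s = 01110 with s[0] as LSB: 0·2^0 + 1·2^1 + 1·2^2 + 1·2^3 + 0·2^4 = 14.
Error is at bit position 14.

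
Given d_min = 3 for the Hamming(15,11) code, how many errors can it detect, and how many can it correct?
Detection only: up to d_min − 1 = 2 errors.
Correction: up to ⌊(d_min − 1)/2⌋ = ⌊2/2⌋ = 1 errors.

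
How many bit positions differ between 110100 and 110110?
XOR = 000010, count of 1s = 1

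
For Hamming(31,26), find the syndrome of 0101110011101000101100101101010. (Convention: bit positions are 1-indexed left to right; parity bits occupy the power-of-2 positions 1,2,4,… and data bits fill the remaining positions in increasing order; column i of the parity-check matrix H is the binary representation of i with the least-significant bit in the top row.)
Syndrome s = H · r^T (mod 2), r = 0101110011101000101100101101010:
  s[0] = (1010101010101010101010101010101)·(0101110011101000101100101101010) mod 2 = 0+0+0+0+1+0+0+0+1+0+1+0+1+0+0+0+1+0+1+0+0+0+1+0+1+0+0+0+0+0+0 mod 2 = 0
  s[1] = (0110011001100110011001100110011)·(0101110011101000101100101101010) mod 2 = 0+1+0+0+0+1+0+0+0+1+1+0+0+0+0+0+0+0+1+0+0+0+1+0+0+1+0+0+0+1+0 mod 2 = 0
  s[2] = (0001111000011110000111100001111)·(0101110011101000101100101101010) mod 2 = 0+0+0+1+1+1+0+0+0+0+0+0+1+0+0+0+0+0+0+1+0+0+1+0+0+0+0+1+0+1+0 mod 2 = 0
  s[3] = (0000000111111110000000011111111)·(0101110011101000101100101101010) mod 2 = 0+0+0+0+0+0+0+0+1+1+1+0+1+0+0+0+0+0+0+0+0+0+0+0+1+1+0+1+0+1+0 mod 2 = 0
  s[4] = (0000000000000001111111111111111)·(0101110011101000101100101101010) mod 2 = 0+0+0+0+0+0+0+0+0+0+0+0+0+0+0+0+1+0+1+1+0+0+1+0+1+1+0+1+0+1+0 mod 2 = 0
Syndrome = 00000
s = 0: no error detected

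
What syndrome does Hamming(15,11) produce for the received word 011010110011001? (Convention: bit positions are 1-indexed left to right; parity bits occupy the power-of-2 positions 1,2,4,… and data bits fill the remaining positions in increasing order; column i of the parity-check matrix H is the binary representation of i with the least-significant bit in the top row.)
Syndrome s = H · r^T (mod 2), r = 011010110011001:
  s[0] = (101010101010101)·(011010110011001) mod 2 = 0+0+1+0+1+0+1+0+0+0+1+0+0+0+1 mod 2 = 1
  s[1] = (011001100110011)·(011010110011001) mod 2 = 0+1+1+0+0+0+1+0+0+0+1+0+0+0+1 mod 2 = 1
  s[2] = (000111100001111)·(011010110011001) mod 2 = 0+0+0+0+1+0+1+0+0+0+0+1+0+0+1 mod 2 = 0
  s[3] = (000000011111111)·(011010110011001) mod 2 = 0+0+0+0+0+0+0+1+0+0+1+1+0+0+1 mod 2 = 0
Syndrome = 1100
Non-zero syndrome: error at position 3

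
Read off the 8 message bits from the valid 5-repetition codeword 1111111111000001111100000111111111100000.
Split into 5-bit blocks: 11111 11111 00000 11111 00000 11111 11111 00000
Data = 11010110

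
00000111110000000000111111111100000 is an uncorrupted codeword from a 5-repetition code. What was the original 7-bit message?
Split into 5-bit blocks: 00000 11111 00000 00000 11111 11111 00000
Data = 0100110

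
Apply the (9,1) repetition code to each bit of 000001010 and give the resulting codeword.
Repeat each bit 9× and concatenate:
0→000000000  0→000000000  0→000000000  0→000000000  0→000000000  1→111111111  0→000000000  1→111111111  0→000000000
Codeword = 000000000000000000000000000000000000000000000111111111000000000111111111000000000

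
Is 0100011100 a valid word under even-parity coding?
Sum of all bits: 0+1+0+0+0+1+1+1+0+0 = 4; 4 mod 2 = 0. Result is 0 → valid parity.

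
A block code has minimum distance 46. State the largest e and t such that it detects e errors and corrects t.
(a) Detection requires d_min ≥ e+1, so e ≤ d_min − 1 = 45.
(b) Correction requires d_min ≥ 2t+1, so t ≤ ⌊(d_min − 1)/2⌋ = ⌊45/2⌋ = 22.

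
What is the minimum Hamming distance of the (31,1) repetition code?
d_min = 31 (the only two codewords are 0…0 and 1…1, differing in all 31 positions).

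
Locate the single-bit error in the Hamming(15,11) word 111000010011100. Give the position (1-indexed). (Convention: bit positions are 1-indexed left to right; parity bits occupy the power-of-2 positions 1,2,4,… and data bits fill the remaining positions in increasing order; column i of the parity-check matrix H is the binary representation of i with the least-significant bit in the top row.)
Syndrome s = H · r^T (mod 2), r = 111000010011100:
  s[0] = (101010101010101)·(111000010011100) mod 2 = 1+0+1+0+0+0+0+0+0+0+1+0+1+0+0 mod 2 = 0
  s[1] = (011001100110011)·(111000010011100) mod 2 = 0+1+1+0+0+0+0+0+0+0+1+0+0+0+0 mod 2 = 1
  s[2] = (000111100001111)·(111000010011100) mod 2 = 0+0+0+0+0+0+0+0+0+0+0+1+1+0+0 mod 2 = 0
  s[3] = (000000011111111)·(111000010011100) mod 2 = 0+0+0+0+0+0+0+1+0+0+1+1+1+0+0 mod 2 = 0
Syndrome = 0100
Column i of H is the binary representation of i, so the syndrome is the binary index of the flipped bit.
Read s = 0100 with s[0] as LSB: 0·2^0 + 1·2^1 + 0·2^2 + 0·2^3 = 2.
Error is at bit position 2.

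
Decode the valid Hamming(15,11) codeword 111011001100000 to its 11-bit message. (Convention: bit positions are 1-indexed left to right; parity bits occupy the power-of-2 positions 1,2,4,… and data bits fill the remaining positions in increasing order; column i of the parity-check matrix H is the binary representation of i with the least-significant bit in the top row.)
Parity bits occupy power-of-2 positions; data bits are at positions {3,5,6,7,9,10,11,12,13,14,15} (1-indexed).
Extract: c[3]=1 c[5]=1 c[6]=1 c[7]=0 c[9]=1 c[10]=1 c[11]=0 c[12]=0 c[13]=0 c[14]=0 c[15]=0
Data = 11101100000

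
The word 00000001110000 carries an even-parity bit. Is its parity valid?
Sum of all bits: 0+0+0+0+0+0+0+1+1+1+0+0+0+0 = 3; 3 mod 2 = 1. Result is 1 → parity error detected.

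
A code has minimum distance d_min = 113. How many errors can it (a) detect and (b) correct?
(a) Detection requires d_min ≥ e+1, so e ≤ d_min − 1 = 112.
(b) Correction requires d_min ≥ 2t+1, so t ≤ ⌊(d_min − 1)/2⌋ = ⌊112/2⌋ = 56.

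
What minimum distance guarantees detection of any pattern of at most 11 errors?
Detecting e errors requires d_min ≥ e + 1 = 11 + 1 = 12.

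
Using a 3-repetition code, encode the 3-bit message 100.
Repeat each bit 3× and concatenate:
1→111  0→000  0→000
Codeword = 111000000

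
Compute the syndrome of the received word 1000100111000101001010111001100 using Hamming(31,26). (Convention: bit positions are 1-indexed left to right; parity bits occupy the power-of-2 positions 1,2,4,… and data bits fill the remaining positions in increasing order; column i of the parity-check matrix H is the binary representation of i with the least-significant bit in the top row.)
Syndrome s = H · r^T (mod 2), r = 1000100111000101001010111001100:
  s[0] = (1010101010101010101010101010101)·(1000100111000101001010111001100) mod 2 = 1+0+0+0+1+0+0+0+1+0+0+0+0+0+0+0+0+0+1+0+1+0+1+0+1+0+0+0+1+0+0 mod 2 = 0
  s[1] = (0110011001100110011001100110011)·(1000100111000101001010111001100) mod 2 = 0+0+0+0+0+0+0+0+0+1+0+0+0+1+0+0+0+0+1+0+0+0+1+0+0+0+0+0+0+0+0 mod 2 = 0
  s[2] = (0001111000011110000111100001111)·(1000100111000101001010111001100) mod 2 = 0+0+0+0+1+0+0+0+0+0+0+0+0+1+0+0+0+0+0+0+1+0+1+0+0+0+0+1+1+0+0 mod 2 = 0
  s[3] = (0000000111111110000000011111111)·(1000100111000101001010111001100) mod 2 = 0+0+0+0+0+0+0+1+1+1+0+0+0+1+0+0+0+0+0+0+0+0+0+1+1+0+0+1+1+0+0 mod 2 = 0
  s[4] = (0000000000000001111111111111111)·(1000100111000101001010111001100) mod 2 = 0+0+0+0+0+0+0+0+0+0+0+0+0+0+0+1+0+0+1+0+1+0+1+1+1+0+0+1+1+0+0 mod 2 = 0
Syndrome = 00000
s = 0: no error detected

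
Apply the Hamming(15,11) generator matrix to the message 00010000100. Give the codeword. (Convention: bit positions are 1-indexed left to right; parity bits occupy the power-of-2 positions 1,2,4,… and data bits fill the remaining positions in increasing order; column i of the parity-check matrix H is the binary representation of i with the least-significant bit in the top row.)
Codeword c = d · G (mod 2), d = 00010000100:
  c[0] = d·G[:,0] = (00010000100)·(11011010101) mod 2 = 0+0+0+1+0+0+0+0+1+0+0 mod 2 = 0
  c[1] = d·G[:,1] = (00010000100)·(10110110011) mod 2 = 0+0+0+1+0+0+0+0+0+0+0 mod 2 = 1
  c[2] = d·G[:,2] = (00010000100)·(10000000000) mod 2 = 0+0+0+0+0+0+0+0+0+0+0 mod 2 = 0
  c[3] = d·G[:,3] = (00010000100)·(01110001111) mod 2 = 0+0+0+1+0+0+0+0+1+0+0 mod 2 = 0
  c[4] = d·G[:,4] = (00010000100)·(01000000000) mod 2 = 0+0+0+0+0+0+0+0+0+0+0 mod 2 = 0
  c[5] = d·G[:,5] = (00010000100)·(00100000000) mod 2 = 0+0+0+0+0+0+0+0+0+0+0 mod 2 = 0
  c[6] = d·G[:,6] = (00010000100)·(00010000000) mod 2 = 0+0+0+1+0+0+0+0+0+0+0 mod 2 = 1
  c[7] = d·G[:,7] = (00010000100)·(00001111111) mod 2 = 0+0+0+0+0+0+0+0+1+0+0 mod 2 = 1
  c[8] = d·G[:,8] = (00010000100)·(00001000000) mod 2 = 0+0+0+0+0+0+0+0+0+0+0 mod 2 = 0
  c[9] = d·G[:,9] = (00010000100)·(00000100000) mod 2 = 0+0+0+0+0+0+0+0+0+0+0 mod 2 = 0
  c[10] = d·G[:,10] = (00010000100)·(00000010000) mod 2 = 0+0+0+0+0+0+0+0+0+0+0 mod 2 = 0
  c[11] = d·G[:,11] = (00010000100)·(00000001000) mod 2 = 0+0+0+0+0+0+0+0+0+0+0 mod 2 = 0
  c[12] = d·G[:,12] = (00010000100)·(00000000100) mod 2 = 0+0+0+0+0+0+0+0+1+0+0 mod 2 = 1
  c[13] = d·G[:,13] = (00010000100)·(00000000010) mod 2 = 0+0+0+0+0+0+0+0+0+0+0 mod 2 = 0
  c[14] = d·G[:,14] = (00010000100)·(00000000001) mod 2 = 0+0+0+0+0+0+0+0+0+0+0 mod 2 = 0
Codeword = 010000110000100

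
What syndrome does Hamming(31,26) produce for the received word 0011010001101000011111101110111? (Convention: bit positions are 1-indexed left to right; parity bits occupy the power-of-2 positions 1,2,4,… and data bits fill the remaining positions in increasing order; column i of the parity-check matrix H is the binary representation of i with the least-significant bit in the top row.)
Syndrome s = H · r^T (mod 2), r = 0011010001101000011111101110111:
  s[0] = (1010101010101010101010101010101)·(0011010001101000011111101110111) mod 2 = 0+0+1+0+0+0+0+0+0+0+1+0+1+0+0+0+0+0+1+0+1+0+1+0+1+0+1+0+1+0+1 mod 2 = 0
  s[1] = (0110011001100110011001100110011)·(0011010001101000011111101110111) mod 2 = 0+0+1+0+0+1+0+0+0+1+1+0+0+0+0+0+0+1+1+0+0+1+1+0+0+1+1+0+0+1+1 mod 2 = 0
  s[2] = (0001111000011110000111100001111)·(0011010001101000011111101110111) mod 2 = 0+0+0+1+0+1+0+0+0+0+0+0+1+0+0+0+0+0+0+1+1+1+1+0+0+0+0+0+1+1+1 mod 2 = 0
  s[3] = (0000000111111110000000011111111)·(0011010001101000011111101110111) mod 2 = 0+0+0+0+0+0+0+0+0+1+1+0+1+0+0+0+0+0+0+0+0+0+0+0+1+1+1+0+1+1+1 mod 2 = 1
  s[4] = (0000000000000001111111111111111)·(0011010001101000011111101110111) mod 2 = 0+0+0+0+0+0+0+0+0+0+0+0+0+0+0+0+0+1+1+1+1+1+1+0+1+1+1+0+1+1+1 mod 2 = 0
Syndrome = 00010
Non-zero syndrome: error at position 8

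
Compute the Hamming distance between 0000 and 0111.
XOR = 0111, count of 1s = 3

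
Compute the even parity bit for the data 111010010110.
Sum of data bits: 1+1+1+0+1+0+0+1+0+1+1+0 = 7.
7 mod 2 = 1, so parity bit = 1.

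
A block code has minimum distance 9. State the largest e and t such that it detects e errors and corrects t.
(a) Detection requires d_min ≥ e+1, so e ≤ d_min − 1 = 8.
(b) Correction requires d_min ≥ 2t+1, so t ≤ ⌊(d_min − 1)/2⌋ = ⌊8/2⌋ = 4.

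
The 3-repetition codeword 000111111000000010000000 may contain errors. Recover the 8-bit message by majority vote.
Split into 3-bit blocks and majority-vote each:
  block 1 = 000: 0 ones, 3 zeros → 0
  block 2 = 111: 3 ones, 0 zeros → 1
  block 3 = 111: 3 ones, 0 zeros → 1
  block 4 = 000: 0 ones, 3 zeros → 0
  block 5 = 000: 0 ones, 3 zeros → 0
  block 6 = 010: 1 ones, 2 zeros → 0
  block 7 = 000: 0 ones, 3 zeros → 0
  block 8 = 000: 0 ones, 3 zeros → 0
Decoded = 01100000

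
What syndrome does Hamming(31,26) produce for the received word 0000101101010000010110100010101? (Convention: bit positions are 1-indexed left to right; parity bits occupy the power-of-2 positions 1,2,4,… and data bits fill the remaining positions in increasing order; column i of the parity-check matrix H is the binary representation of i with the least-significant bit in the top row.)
Syndrome s = H · r^T (mod 2), r = 0000101101010000010110100010101:
  s[0] = (1010101010101010101010101010101)·(0000101101010000010110100010101) mod 2 = 0+0+0+0+1+0+1+0+0+0+0+0+0+0+0+0+0+0+0+0+1+0+1+0+0+0+1+0+1+0+1 mod 2 = 1
  s[1] = (0110011001100110011001100110011)·(0000101101010000010110100010101) mod 2 = 0+0+0+0+0+0+1+0+0+1+0+0+0+0+0+0+0+1+0+0+0+0+1+0+0+0+1+0+0+0+1 mod 2 = 0
  s[2] = (0001111000011110000111100001111)·(0000101101010000010110100010101) mod 2 = 0+0+0+0+1+0+1+0+0+0+0+1+0+0+0+0+0+0+0+1+1+0+1+0+0+0+0+0+1+0+1 mod 2 = 0
  s[3] = (0000000111111110000000011111111)·(0000101101010000010110100010101) mod 2 = 0+0+0+0+0+0+0+1+0+1+0+1+0+0+0+0+0+0+0+0+0+0+0+0+0+0+1+0+1+0+1 mod 2 = 0
  s[4] = (0000000000000001111111111111111)·(0000101101010000010110100010101) mod 2 = 0+0+0+0+0+0+0+0+0+0+0+0+0+0+0+0+0+1+0+1+1+0+1+0+0+0+1+0+1+0+1 mod 2 = 1
Syndrome = 10001
Non-zero syndrome: error at position 17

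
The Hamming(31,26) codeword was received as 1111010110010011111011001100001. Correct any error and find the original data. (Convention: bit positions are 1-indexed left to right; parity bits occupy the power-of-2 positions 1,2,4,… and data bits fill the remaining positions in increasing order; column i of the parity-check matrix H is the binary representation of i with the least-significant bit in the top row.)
Syndrome s = H · r^T (mod 2), r = 1111010110010011111011001100001:
  s[0] = (1010101010101010101010101010101)·(1111010110010011111011001100001) mod 2 = 1+0+1+0+0+0+0+0+1+0+0+0+0+0+1+0+1+0+1+0+1+0+0+0+1+0+0+0+0+0+1 mod 2 = 1
  s[1] = (0110011001100110011001100110011)·(1111010110010011111011001100001) mod 2 = 0+1+1+0+0+1+0+0+0+0+0+0+0+0+1+0+0+1+1+0+0+1+0+0+0+1+0+0+0+0+1 mod 2 = 1
  s[2] = (0001111000011110000111100001111)·(1111010110010011111011001100001) mod 2 = 0+0+0+1+0+1+0+0+0+0+0+1+0+0+1+0+0+0+0+0+1+1+0+0+0+0+0+0+0+0+1 mod 2 = 1
  s[3] = (0000000111111110000000011111111)·(1111010110010011111011001100001) mod 2 = 0+0+0+0+0+0+0+1+1+0+0+1+0+0+1+0+0+0+0+0+0+0+0+0+1+1+0+0+0+0+1 mod 2 = 1
  s[4] = (0000000000000001111111111111111)·(1111010110010011111011001100001) mod 2 = 0+0+0+0+0+0+0+0+0+0+0+0+0+0+0+1+1+1+1+0+1+1+0+0+1+1+0+0+0+0+1 mod 2 = 1
Syndrome = 11111
Column 31 of H equals this syndrome → error at bit 31 (1-indexed).
Flip bit 31: 1111010110010011111011001100001 → 1111010110010011111011001100000
Extract data bits at positions {3,5,6,7,9,10,11,12,13,14,15,17,18,19,20,21,22,23,24,25,26,27,28,29,30,31}: 10101001001111011001100000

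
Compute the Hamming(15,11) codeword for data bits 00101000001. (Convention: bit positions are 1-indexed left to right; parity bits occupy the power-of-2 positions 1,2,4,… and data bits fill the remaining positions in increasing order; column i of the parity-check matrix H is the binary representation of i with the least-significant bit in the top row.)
Codeword c = d · G (mod 2), d = 00101000001:
  c[0] = d·G[:,0] = (00101000001)·(11011010101) mod 2 = 0+0+0+0+1+0+0+0+0+0+1 mod 2 = 0
  c[1] = d·G[:,1] = (00101000001)·(10110110011) mod 2 = 0+0+1+0+0+0+0+0+0+0+1 mod 2 = 0
  c[2] = d·G[:,2] = (00101000001)·(10000000000) mod 2 = 0+0+0+0+0+0+0+0+0+0+0 mod 2 = 0
  c[3] = d·G[:,3] = (00101000001)·(01110001111) mod 2 = 0+0+1+0+0+0+0+0+0+0+1 mod 2 = 0
  c[4] = d·G[:,4] = (00101000001)·(01000000000) mod 2 = 0+0+0+0+0+0+0+0+0+0+0 mod 2 = 0
  c[5] = d·G[:,5] = (00101000001)·(00100000000) mod 2 = 0+0+1+0+0+0+0+0+0+0+0 mod 2 = 1
  c[6] = d·G[:,6] = (00101000001)·(00010000000) mod 2 = 0+0+0+0+0+0+0+0+0+0+0 mod 2 = 0
  c[7] = d·G[:,7] = (00101000001)·(00001111111) mod 2 = 0+0+0+0+1+0+0+0+0+0+1 mod 2 = 0
  c[8] = d·G[:,8] = (00101000001)·(00001000000) mod 2 = 0+0+0+0+1+0+0+0+0+0+0 mod 2 = 1
  c[9] = d·G[:,9] = (00101000001)·(00000100000) mod 2 = 0+0+0+0+0+0+0+0+0+0+0 mod 2 = 0
  c[10] = d·G[:,10] = (00101000001)·(00000010000) mod 2 = 0+0+0+0+0+0+0+0+0+0+0 mod 2 = 0
  c[11] = d·G[:,11] = (00101000001)·(00000001000) mod 2 = 0+0+0+0+0+0+0+0+0+0+0 mod 2 = 0
  c[12] = d·G[:,12] = (00101000001)·(00000000100) mod 2 = 0+0+0+0+0+0+0+0+0+0+0 mod 2 = 0
  c[13] = d·G[:,13] = (00101000001)·(00000000010) mod 2 = 0+0+0+0+0+0+0+0+0+0+0 mod 2 = 0
  c[14] = d·G[:,14] = (00101000001)·(00000000001) mod 2 = 0+0+0+0+0+0+0+0+0+0+1 mod 2 = 1
Codeword = 000001001000001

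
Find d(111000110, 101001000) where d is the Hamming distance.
XOR = 010001110, count of 1s = 4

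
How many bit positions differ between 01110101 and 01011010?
XOR = 00101111, count of 1s = 5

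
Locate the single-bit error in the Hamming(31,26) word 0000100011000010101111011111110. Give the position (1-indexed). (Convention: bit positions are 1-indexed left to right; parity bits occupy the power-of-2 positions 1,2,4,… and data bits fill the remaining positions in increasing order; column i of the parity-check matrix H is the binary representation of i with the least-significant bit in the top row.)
Syndrome s = H · r^T (mod 2), r = 0000100011000010101111011111110:
  s[0] = (1010101010101010101010101010101)·(0000100011000010101111011111110) mod 2 = 0+0+0+0+1+0+0+0+1+0+0+0+0+0+1+0+1+0+1+0+1+0+0+0+1+0+1+0+1+0+0 mod 2 = 1
  s[1] = (0110011001100110011001100110011)·(0000100011000010101111011111110) mod 2 = 0+0+0+0+0+0+0+0+0+1+0+0+0+0+1+0+0+0+1+0+0+1+0+0+0+1+1+0+0+1+0 mod 2 = 1
  s[2] = (0001111000011110000111100001111)·(0000100011000010101111011111110) mod 2 = 0+0+0+0+1+0+0+0+0+0+0+0+0+0+1+0+0+0+0+1+1+1+0+0+0+0+0+1+1+1+0 mod 2 = 0
  s[3] = (0000000111111110000000011111111)·(0000100011000010101111011111110) mod 2 = 0+0+0+0+0+0+0+0+1+1+0+0+0+0+1+0+0+0+0+0+0+0+0+1+1+1+1+1+1+1+0 mod 2 = 0
  s[4] = (0000000000000001111111111111111)·(0000100011000010101111011111110) mod 2 = 0+0+0+0+0+0+0+0+0+0+0+0+0+0+0+0+1+0+1+1+1+1+0+1+1+1+1+1+1+1+0 mod 2 = 0
Syndrome = 11000
Column i of H is the binary representation of i, so the syndrome is the binary index of the flipped bit.
Read s = 11000 with s[0] as LSB: 1·2^0 + 1·2^1 + 0·2^2 + 0·2^3 + 0·2^4 = 3.
Error is at bit position 3.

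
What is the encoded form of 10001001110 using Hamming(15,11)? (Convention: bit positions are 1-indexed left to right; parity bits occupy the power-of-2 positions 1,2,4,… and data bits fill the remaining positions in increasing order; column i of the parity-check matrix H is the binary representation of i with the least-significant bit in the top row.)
Codeword c = d · G (mod 2), d = 10001001110:
  c[0] = d·G[:,0] = (10001001110)·(11011010101) mod 2 = 1+0+0+0+1+0+0+0+1+0+0 mod 2 = 1
  c[1] = d·G[:,1] = (10001001110)·(10110110011) mod 2 = 1+0+0+0+0+0+0+0+0+1+0 mod 2 = 0
  c[2] = d·G[:,2] = (10001001110)·(10000000000) mod 2 = 1+0+0+0+0+0+0+0+0+0+0 mod 2 = 1
  c[3] = d·G[:,3] = (10001001110)·(01110001111) mod 2 = 0+0+0+0+0+0+0+1+1+1+0 mod 2 = 1
  c[4] = d·G[:,4] = (10001001110)·(01000000000) mod 2 = 0+0+0+0+0+0+0+0+0+0+0 mod 2 = 0
  c[5] = d·G[:,5] = (10001001110)·(00100000000) mod 2 = 0+0+0+0+0+0+0+0+0+0+0 mod 2 = 0
  c[6] = d·G[:,6] = (10001001110)·(00010000000) mod 2 = 0+0+0+0+0+0+0+0+0+0+0 mod 2 = 0
  c[7] = d·G[:,7] = (10001001110)·(00001111111) mod 2 = 0+0+0+0+1+0+0+1+1+1+0 mod 2 = 0
  c[8] = d·G[:,8] = (10001001110)·(00001000000) mod 2 = 0+0+0+0+1+0+0+0+0+0+0 mod 2 = 1
  c[9] = d·G[:,9] = (10001001110)·(00000100000) mod 2 = 0+0+0+0+0+0+0+0+0+0+0 mod 2 = 0
  c[10] = d·G[:,10] = (10001001110)·(00000010000) mod 2 = 0+0+0+0+0+0+0+0+0+0+0 mod 2 = 0
  c[11] = d·G[:,11] = (10001001110)·(00000001000) mod 2 = 0+0+0+0+0+0+0+1+0+0+0 mod 2 = 1
  c[12] = d·G[:,12] = (10001001110)·(00000000100) mod 2 = 0+0+0+0+0+0+0+0+1+0+0 mod 2 = 1
  c[13] = d·G[:,13] = (10001001110)·(00000000010) mod 2 = 0+0+0+0+0+0+0+0+0+1+0 mod 2 = 1
  c[14] = d·G[:,14] = (10001001110)·(00000000001) mod 2 = 0+0+0+0+0+0+0+0+0+0+0 mod 2 = 0
Codeword = 101100001001110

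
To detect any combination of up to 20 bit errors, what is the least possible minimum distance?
Detecting e errors requires d_min ≥ e + 1 = 20 + 1 = 21.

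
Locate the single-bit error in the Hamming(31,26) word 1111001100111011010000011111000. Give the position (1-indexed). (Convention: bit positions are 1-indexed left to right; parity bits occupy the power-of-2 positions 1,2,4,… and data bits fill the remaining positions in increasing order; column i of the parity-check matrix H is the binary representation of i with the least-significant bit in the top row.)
Syndrome s = H · r^T (mod 2), r = 1111001100111011010000011111000:
  s[0] = (1010101010101010101010101010101)·(1111001100111011010000011111000) mod 2 = 1+0+1+0+0+0+1+0+0+0+1+0+1+0+1+0+0+0+0+0+0+0+0+0+1+0+1+0+0+0+0 mod 2 = 0
  s[1] = (0110011001100110011001100110011)·(1111001100111011010000011111000) mod 2 = 0+1+1+0+0+0+1+0+0+0+1+0+0+0+1+0+0+1+0+0+0+0+0+0+0+1+1+0+0+0+0 mod 2 = 0
  s[2] = (0001111000011110000111100001111)·(1111001100111011010000011111000) mod 2 = 0+0+0+1+0+0+1+0+0+0+0+1+1+0+1+0+0+0+0+0+0+0+0+0+0+0+0+1+0+0+0 mod 2 = 0
  s[3] = (0000000111111110000000011111111)·(1111001100111011010000011111000) mod 2 = 0+0+0+0+0+0+0+1+0+0+1+1+1+0+1+0+0+0+0+0+0+0+0+1+1+1+1+1+0+0+0 mod 2 = 0
  s[4] = (0000000000000001111111111111111)·(1111001100111011010000011111000) mod 2 = 0+0+0+0+0+0+0+0+0+0+0+0+0+0+0+1+0+1+0+0+0+0+0+1+1+1+1+1+0+0+0 mod 2 = 1
Syndrome = 00001
Column i of H is the binary representation of i, so the syndrome is the binary index of the flipped bit.
Read s = 00001 with s[0] as LSB: 0·2^0 + 0·2^1 + 0·2^2 + 0·2^3 + 1·2^4 = 16.
Error is at bit position 16.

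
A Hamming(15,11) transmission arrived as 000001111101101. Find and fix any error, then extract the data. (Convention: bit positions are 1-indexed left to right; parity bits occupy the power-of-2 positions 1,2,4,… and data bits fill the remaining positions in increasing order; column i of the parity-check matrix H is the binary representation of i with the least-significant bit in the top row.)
Syndrome s = H · r^T (mod 2), r = 000001111101101:
  s[0] = (101010101010101)·(000001111101101) mod 2 = 0+0+0+0+0+0+1+0+1+0+0+0+1+0+1 mod 2 = 0
  s[1] = (011001100110011)·(000001111101101) mod 2 = 0+0+0+0+0+1+1+0+0+1+0+0+0+0+1 mod 2 = 0
  s[2] = (000111100001111)·(000001111101101) mod 2 = 0+0+0+0+0+1+1+0+0+0+0+1+1+0+1 mod 2 = 1
  s[3] = (000000011111111)·(000001111101101) mod 2 = 0+0+0+0+0+0+0+1+1+1+0+1+1+0+1 mod 2 = 0
Syndrome = 0010
Column 4 of H equals this syndrome → error at bit 4 (1-indexed).
Flip bit 4: 000001111101101 → 000101111101101
Extract data bits at positions {3,5,6,7,9,10,11,12,13,14,15}: 00111101101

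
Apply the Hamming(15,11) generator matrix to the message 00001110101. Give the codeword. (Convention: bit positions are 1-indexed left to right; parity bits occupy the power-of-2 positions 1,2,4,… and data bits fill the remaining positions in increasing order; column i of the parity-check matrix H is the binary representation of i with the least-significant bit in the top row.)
Codeword c = d · G (mod 2), d = 00001110101:
  c[0] = d·G[:,0] = (00001110101)·(11011010101) mod 2 = 0+0+0+0+1+0+1+0+1+0+1 mod 2 = 0
  c[1] = d·G[:,1] = (00001110101)·(10110110011) mod 2 = 0+0+0+0+0+1+1+0+0+0+1 mod 2 = 1
  c[2] = d·G[:,2] = (00001110101)·(10000000000) mod 2 = 0+0+0+0+0+0+0+0+0+0+0 mod 2 = 0
  c[3] = d·G[:,3] = (00001110101)·(01110001111) mod 2 = 0+0+0+0+0+0+0+0+1+0+1 mod 2 = 0
  c[4] = d·G[:,4] = (00001110101)·(01000000000) mod 2 = 0+0+0+0+0+0+0+0+0+0+0 mod 2 = 0
  c[5] = d·G[:,5] = (00001110101)·(00100000000) mod 2 = 0+0+0+0+0+0+0+0+0+0+0 mod 2 = 0
  c[6] = d·G[:,6] = (00001110101)·(00010000000) mod 2 = 0+0+0+0+0+0+0+0+0+0+0 mod 2 = 0
  c[7] = d·G[:,7] = (00001110101)·(00001111111) mod 2 = 0+0+0+0+1+1+1+0+1+0+1 mod 2 = 1
  c[8] = d·G[:,8] = (00001110101)·(00001000000) mod 2 = 0+0+0+0+1+0+0+0+0+0+0 mod 2 = 1
  c[9] = d·G[:,9] = (00001110101)·(00000100000) mod 2 = 0+0+0+0+0+1+0+0+0+0+0 mod 2 = 1
  c[10] = d·G[:,10] = (00001110101)·(00000010000) mod 2 = 0+0+0+0+0+0+1+0+0+0+0 mod 2 = 1
  c[11] = d·G[:,11] = (00001110101)·(00000001000) mod 2 = 0+0+0+0+0+0+0+0+0+0+0 mod 2 = 0
  c[12] = d·G[:,12] = (00001110101)·(00000000100) mod 2 = 0+0+0+0+0+0+0+0+1+0+0 mod 2 = 1
  c[13] = d·G[:,13] = (00001110101)·(00000000010) mod 2 = 0+0+0+0+0+0+0+0+0+0+0 mod 2 = 0
  c[14] = d·G[:,14] = (00001110101)·(00000000001) mod 2 = 0+0+0+0+0+0+0+0+0+0+1 mod 2 = 1
Codeword = 010000011110101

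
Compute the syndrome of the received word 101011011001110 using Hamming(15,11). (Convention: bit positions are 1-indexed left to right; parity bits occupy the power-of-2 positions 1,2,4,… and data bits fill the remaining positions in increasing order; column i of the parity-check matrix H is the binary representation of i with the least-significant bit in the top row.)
Syndrome s = H · r^T (mod 2), r = 101011011001110:
  s[0] = (101010101010101)·(101011011001110) mod 2 = 1+0+1+0+1+0+0+0+1+0+0+0+1+0+0 mod 2 = 1
  s[1] = (011001100110011)·(101011011001110) mod 2 = 0+0+1+0+0+1+0+0+0+0+0+0+0+1+0 mod 2 = 1
  s[2] = (000111100001111)·(101011011001110) mod 2 = 0+0+0+0+1+1+0+0+0+0+0+1+1+1+0 mod 2 = 1
  s[3] = (000000011111111)·(101011011001110) mod 2 = 0+0+0+0+0+0+0+1+1+0+0+1+1+1+0 mod 2 = 1
Syndrome = 1111
Non-zero syndrome: error at position 15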